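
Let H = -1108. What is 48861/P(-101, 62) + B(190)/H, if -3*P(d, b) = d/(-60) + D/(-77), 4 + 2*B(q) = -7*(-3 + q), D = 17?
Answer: -1500696155419/14973512 ≈ -1.0022e+5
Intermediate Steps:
B(q) = 17/2 - 7*q/2 (B(q) = -2 + (-7*(-3 + q))/2 = -2 + (21 - 7*q)/2 = -2 + (21/2 - 7*q/2) = 17/2 - 7*q/2)
P(d, b) = 17/231 + d/180 (P(d, b) = -(d/(-60) + 17/(-77))/3 = -(d*(-1/60) + 17*(-1/77))/3 = -(-d/60 - 17/77)/3 = -(-17/77 - d/60)/3 = 17/231 + d/180)
48861/P(-101, 62) + B(190)/H = 48861/(17/231 + (1/180)*(-101)) + (17/2 - 7/2*190)/(-1108) = 48861/(17/231 - 101/180) + (17/2 - 665)*(-1/1108) = 48861/(-6757/13860) - 1313/2*(-1/1108) = 48861*(-13860/6757) + 1313/2216 = -677213460/6757 + 1313/2216 = -1500696155419/14973512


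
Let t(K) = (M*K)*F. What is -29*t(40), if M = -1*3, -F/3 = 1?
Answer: -10440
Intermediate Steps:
F = -3 (F = -3*1 = -3)
M = -3
t(K) = 9*K (t(K) = -3*K*(-3) = 9*K)
-29*t(40) = -261*40 = -29*360 = -10440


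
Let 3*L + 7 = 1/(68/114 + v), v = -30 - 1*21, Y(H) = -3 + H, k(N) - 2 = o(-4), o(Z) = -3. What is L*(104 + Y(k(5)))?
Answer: -2016800/8619 ≈ -233.99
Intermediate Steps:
k(N) = -1 (k(N) = 2 - 3 = -1)
v = -51 (v = -30 - 21 = -51)
L = -20168/8619 (L = -7/3 + 1/(3*(68/114 - 51)) = -7/3 + 1/(3*(68*(1/114) - 51)) = -7/3 + 1/(3*(34/57 - 51)) = -7/3 + 1/(3*(-2873/57)) = -7/3 + (⅓)*(-57/2873) = -7/3 - 19/2873 = -20168/8619 ≈ -2.3399)
L*(104 + Y(k(5))) = -20168*(104 + (-3 - 1))/8619 = -20168*(104 - 4)/8619 = -20168/8619*100 = -2016800/8619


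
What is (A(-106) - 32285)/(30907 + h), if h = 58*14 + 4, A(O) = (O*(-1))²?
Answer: -21049/31723 ≈ -0.66352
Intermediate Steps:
A(O) = O² (A(O) = (-O)² = O²)
h = 816 (h = 812 + 4 = 816)
(A(-106) - 32285)/(30907 + h) = ((-106)² - 32285)/(30907 + 816) = (11236 - 32285)/31723 = -21049*1/31723 = -21049/31723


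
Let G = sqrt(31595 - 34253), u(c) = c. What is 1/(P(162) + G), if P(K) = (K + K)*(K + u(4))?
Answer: 8964/482120219 - I*sqrt(2658)/2892721314 ≈ 1.8593e-5 - 1.7823e-8*I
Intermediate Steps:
P(K) = 2*K*(4 + K) (P(K) = (K + K)*(K + 4) = (2*K)*(4 + K) = 2*K*(4 + K))
G = I*sqrt(2658) (G = sqrt(-2658) = I*sqrt(2658) ≈ 51.556*I)
1/(P(162) + G) = 1/(2*162*(4 + 162) + I*sqrt(2658)) = 1/(2*162*166 + I*sqrt(2658)) = 1/(53784 + I*sqrt(2658))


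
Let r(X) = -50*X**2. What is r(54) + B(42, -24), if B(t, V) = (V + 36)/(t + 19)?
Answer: -8893788/61 ≈ -1.4580e+5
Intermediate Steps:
B(t, V) = (36 + V)/(19 + t)
r(54) + B(42, -24) = -50*54**2 + (36 - 24)/(19 + 42) = -50*2916 + 12/61 = -145800 + (1/61)*12 = -145800 + 12/61 = -8893788/61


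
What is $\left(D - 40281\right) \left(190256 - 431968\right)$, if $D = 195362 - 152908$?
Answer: $-525240176$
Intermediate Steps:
$D = 42454$ ($D = 195362 - 152908 = 42454$)
$\left(D - 40281\right) \left(190256 - 431968\right) = \left(42454 - 40281\right) \left(190256 - 431968\right) = 2173 \left(-241712\right) = -525240176$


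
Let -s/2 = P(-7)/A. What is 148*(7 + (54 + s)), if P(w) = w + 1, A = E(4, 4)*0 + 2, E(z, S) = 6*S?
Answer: 9916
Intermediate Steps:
A = 2 (A = (6*4)*0 + 2 = 24*0 + 2 = 0 + 2 = 2)
P(w) = 1 + w
s = 6 (s = -2*(1 - 7)/2 = -(-12)/2 = -2*(-3) = 6)
148*(7 + (54 + s)) = 148*(7 + (54 + 6)) = 148*(7 + 60) = 148*67 = 9916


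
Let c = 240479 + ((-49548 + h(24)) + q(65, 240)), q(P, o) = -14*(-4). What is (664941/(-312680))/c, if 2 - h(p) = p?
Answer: -7643/686332600 ≈ -1.1136e-5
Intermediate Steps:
h(p) = 2 - p
q(P, o) = 56
c = 190965 (c = 240479 + ((-49548 + (2 - 1*24)) + 56) = 240479 + ((-49548 + (2 - 24)) + 56) = 240479 + ((-49548 - 22) + 56) = 240479 + (-49570 + 56) = 240479 - 49514 = 190965)
(664941/(-312680))/c = (664941/(-312680))/190965 = (664941*(-1/312680))*(1/190965) = -664941/312680*1/190965 = -7643/686332600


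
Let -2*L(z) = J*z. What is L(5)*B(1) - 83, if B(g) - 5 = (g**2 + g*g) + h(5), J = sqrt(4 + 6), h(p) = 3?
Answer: -83 - 25*sqrt(10) ≈ -162.06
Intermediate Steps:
J = sqrt(10) ≈ 3.1623
L(z) = -z*sqrt(10)/2 (L(z) = -sqrt(10)*z/2 = -z*sqrt(10)/2)
B(g) = 8 + 2*g**2 (B(g) = 5 + ((g**2 + g*g) + 3) = 5 + ((g**2 + g**2) + 3) = 5 + (2*g**2 + 3) = 5 + (3 + 2*g**2) = 8 + 2*g**2)
L(5)*B(1) - 83 = (-1/2*5*sqrt(10))*(8 + 2*1**2) - 83 = (-5*sqrt(10)/2)*(8 + 2*1) - 83 = (-5*sqrt(10)/2)*(8 + 2) - 83 = -5*sqrt(10)/2*10 - 83 = -25*sqrt(10) - 83 = -83 - 25*sqrt(10)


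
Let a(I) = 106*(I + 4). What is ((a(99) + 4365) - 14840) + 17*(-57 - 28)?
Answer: -1002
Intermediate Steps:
a(I) = 424 + 106*I (a(I) = 106*(4 + I) = 424 + 106*I)
((a(99) + 4365) - 14840) + 17*(-57 - 28) = (((424 + 106*99) + 4365) - 14840) + 17*(-57 - 28) = (((424 + 10494) + 4365) - 14840) + 17*(-85) = ((10918 + 4365) - 14840) - 1445 = (15283 - 14840) - 1445 = 443 - 1445 = -1002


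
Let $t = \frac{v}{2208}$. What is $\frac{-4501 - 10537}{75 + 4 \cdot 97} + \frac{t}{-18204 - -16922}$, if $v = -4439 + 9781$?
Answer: $- \frac{21284939137}{655296864} \approx -32.481$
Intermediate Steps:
$v = 5342$
$t = \frac{2671}{1104}$ ($t = \frac{5342}{2208} = 5342 \cdot \frac{1}{2208} = \frac{2671}{1104} \approx 2.4194$)
$\frac{-4501 - 10537}{75 + 4 \cdot 97} + \frac{t}{-18204 - -16922} = \frac{-4501 - 10537}{75 + 4 \cdot 97} + \frac{2671}{1104 \left(-18204 - -16922\right)} = \frac{-4501 - 10537}{75 + 388} + \frac{2671}{1104 \left(-18204 + 16922\right)} = - \frac{15038}{463} + \frac{2671}{1104 \left(-1282\right)} = \left(-15038\right) \frac{1}{463} + \frac{2671}{1104} \left(- \frac{1}{1282}\right) = - \frac{15038}{463} - \frac{2671}{1415328} = - \frac{21284939137}{655296864}$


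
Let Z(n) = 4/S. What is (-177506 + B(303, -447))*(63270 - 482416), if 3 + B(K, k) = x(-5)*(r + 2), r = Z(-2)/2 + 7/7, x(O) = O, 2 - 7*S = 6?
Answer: 74401139449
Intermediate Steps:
S = -4/7 (S = 2/7 - ⅐*6 = 2/7 - 6/7 = -4/7 ≈ -0.57143)
Z(n) = -7 (Z(n) = 4/(-4/7) = 4*(-7/4) = -7)
r = -5/2 (r = -7/2 + 7/7 = -7*½ + 7*(⅐) = -7/2 + 1 = -5/2 ≈ -2.5000)
B(K, k) = -½ (B(K, k) = -3 - 5*(-5/2 + 2) = -3 - 5*(-½) = -3 + 5/2 = -½)
(-177506 + B(303, -447))*(63270 - 482416) = (-177506 - ½)*(63270 - 482416) = -355013/2*(-419146) = 74401139449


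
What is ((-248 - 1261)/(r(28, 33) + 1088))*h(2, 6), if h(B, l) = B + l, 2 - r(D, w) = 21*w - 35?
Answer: -503/18 ≈ -27.944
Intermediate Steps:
r(D, w) = 37 - 21*w (r(D, w) = 2 - (21*w - 35) = 2 - (-35 + 21*w) = 2 + (35 - 21*w) = 37 - 21*w)
((-248 - 1261)/(r(28, 33) + 1088))*h(2, 6) = ((-248 - 1261)/((37 - 21*33) + 1088))*(2 + 6) = -1509/((37 - 693) + 1088)*8 = -1509/(-656 + 1088)*8 = -1509/432*8 = -1509*1/432*8 = -503/144*8 = -503/18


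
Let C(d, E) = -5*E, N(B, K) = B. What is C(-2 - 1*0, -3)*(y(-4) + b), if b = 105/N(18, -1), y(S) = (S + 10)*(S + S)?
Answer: -1265/2 ≈ -632.50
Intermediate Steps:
y(S) = 2*S*(10 + S) (y(S) = (10 + S)*(2*S) = 2*S*(10 + S))
b = 35/6 (b = 105/18 = 105*(1/18) = 35/6 ≈ 5.8333)
C(-2 - 1*0, -3)*(y(-4) + b) = (-5*(-3))*(2*(-4)*(10 - 4) + 35/6) = 15*(2*(-4)*6 + 35/6) = 15*(-48 + 35/6) = 15*(-253/6) = -1265/2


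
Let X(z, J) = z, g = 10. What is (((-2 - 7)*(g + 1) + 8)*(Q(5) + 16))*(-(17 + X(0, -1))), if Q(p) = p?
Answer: 32487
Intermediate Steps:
(((-2 - 7)*(g + 1) + 8)*(Q(5) + 16))*(-(17 + X(0, -1))) = (((-2 - 7)*(10 + 1) + 8)*(5 + 16))*(-(17 + 0)) = ((-9*11 + 8)*21)*(-1*17) = ((-99 + 8)*21)*(-17) = -91*21*(-17) = -1911*(-17) = 32487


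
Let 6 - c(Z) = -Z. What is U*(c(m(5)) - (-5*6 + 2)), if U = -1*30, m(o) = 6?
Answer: -1200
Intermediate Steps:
c(Z) = 6 + Z (c(Z) = 6 - (-1)*Z = 6 + Z)
U = -30
U*(c(m(5)) - (-5*6 + 2)) = -30*((6 + 6) - (-5*6 + 2)) = -30*(12 - (-30 + 2)) = -30*(12 - 1*(-28)) = -30*(12 + 28) = -30*40 = -1200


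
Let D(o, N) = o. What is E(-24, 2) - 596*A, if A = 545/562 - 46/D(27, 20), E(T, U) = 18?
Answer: 3455392/7587 ≈ 455.44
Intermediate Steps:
A = -11137/15174 (A = 545/562 - 46/27 = -11137/15174 ≈ -0.73395)
E(-24, 2) - 596*A = 18 - 596*(-11137/15174) = 18 + 3318826/7587 = 3455392/7587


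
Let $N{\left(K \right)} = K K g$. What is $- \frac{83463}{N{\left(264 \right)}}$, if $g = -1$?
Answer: $\frac{27821}{23232} \approx 1.1975$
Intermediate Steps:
$N{\left(K \right)} = - K^{2}$ ($N{\left(K \right)} = K K \left(-1\right) = K^{2} \left(-1\right) = - K^{2}$)
$- \frac{83463}{N{\left(264 \right)}} = - \frac{83463}{\left(-1\right) 264^{2}} = - \frac{83463}{\left(-1\right) 69696} = - \frac{83463}{-69696} = \left(-83463\right) \left(- \frac{1}{69696}\right) = \frac{27821}{23232}$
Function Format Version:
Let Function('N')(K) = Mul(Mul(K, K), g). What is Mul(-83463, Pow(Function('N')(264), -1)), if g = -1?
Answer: Rational(27821, 23232) ≈ 1.1975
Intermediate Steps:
Function('N')(K) = Mul(-1, Pow(K, 2)) (Function('N')(K) = Mul(Mul(K, K), -1) = Mul(Pow(K, 2), -1) = Mul(-1, Pow(K, 2)))
Mul(-83463, Pow(Function('N')(264), -1)) = Mul(-83463, Pow(Mul(-1, Pow(264, 2)), -1)) = Mul(-83463, Pow(Mul(-1, 69696), -1)) = Mul(-83463, Pow(-69696, -1)) = Mul(-83463, Rational(-1, 69696)) = Rational(27821, 23232)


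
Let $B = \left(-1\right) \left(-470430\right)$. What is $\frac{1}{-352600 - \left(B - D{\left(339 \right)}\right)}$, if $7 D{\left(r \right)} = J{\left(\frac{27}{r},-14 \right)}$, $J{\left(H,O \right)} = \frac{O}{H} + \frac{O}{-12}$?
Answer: $- \frac{18}{14814989} \approx -1.215 \cdot 10^{-6}$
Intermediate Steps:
$B = 470430$
$J{\left(H,O \right)} = - \frac{O}{12} + \frac{O}{H}$ ($J{\left(H,O \right)} = \frac{O}{H} + O \left(- \frac{1}{12}\right) = \frac{O}{H} - \frac{O}{12} = - \frac{O}{12} + \frac{O}{H}$)
$D{\left(r \right)} = \frac{1}{6} - \frac{2 r}{27}$ ($D{\left(r \right)} = \frac{\left(- \frac{1}{12}\right) \left(-14\right) - \frac{14}{27 \frac{1}{r}}}{7} = \frac{\frac{7}{6} - 14 \frac{r}{27}}{7} = \frac{\frac{7}{6} - \frac{14 r}{27}}{7} = \frac{1}{6} - \frac{2 r}{27}$)
$\frac{1}{-352600 - \left(B - D{\left(339 \right)}\right)} = \frac{1}{-352600 + \left(\left(\frac{1}{6} - \frac{226}{9}\right) - 470430\right)} = \frac{1}{-352600 - \frac{8468189}{18}} = \frac{1}{- \frac{14814989}{18}} = - \frac{18}{14814989}$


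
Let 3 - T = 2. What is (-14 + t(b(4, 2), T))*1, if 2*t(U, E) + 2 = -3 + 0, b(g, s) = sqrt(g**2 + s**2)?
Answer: -33/2 ≈ -16.500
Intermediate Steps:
T = 1 (T = 3 - 1*2 = 3 - 2 = 1)
t(U, E) = -5/2 (t(U, E) = -1 + (-3 + 0)/2 = -1 + (1/2)*(-3) = -1 - 3/2 = -5/2)
(-14 + t(b(4, 2), T))*1 = (-14 - 5/2)*1 = -33/2*1 = -33/2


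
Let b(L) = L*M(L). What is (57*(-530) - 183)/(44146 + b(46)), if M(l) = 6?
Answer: -30393/44422 ≈ -0.68419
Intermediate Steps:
b(L) = 6*L (b(L) = L*6 = 6*L)
(57*(-530) - 183)/(44146 + b(46)) = (57*(-530) - 183)/(44146 + 6*46) = (-30210 - 183)/(44146 + 276) = -30393/44422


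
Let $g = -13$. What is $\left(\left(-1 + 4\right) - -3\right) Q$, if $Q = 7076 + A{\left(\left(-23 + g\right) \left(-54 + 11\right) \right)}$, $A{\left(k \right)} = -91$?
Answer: $41910$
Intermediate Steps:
$Q = 6985$ ($Q = 7076 - 91 = 6985$)
$\left(\left(-1 + 4\right) - -3\right) Q = \left(\left(-1 + 4\right) - -3\right) 6985 = \left(3 + 3\right) 6985 = 6 \cdot 6985 = 41910$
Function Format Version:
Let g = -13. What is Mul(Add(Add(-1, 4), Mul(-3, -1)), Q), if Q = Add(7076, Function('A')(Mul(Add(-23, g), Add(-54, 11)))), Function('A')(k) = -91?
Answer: 41910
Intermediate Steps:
Q = 6985 (Q = Add(7076, -91) = 6985)
Mul(Add(Add(-1, 4), Mul(-3, -1)), Q) = Mul(Add(Add(-1, 4), Mul(-3, -1)), 6985) = Mul(Add(3, 3), 6985) = Mul(6, 6985) = 41910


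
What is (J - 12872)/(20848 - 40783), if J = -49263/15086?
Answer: 38847251/60147882 ≈ 0.64586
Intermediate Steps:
J = -49263/15086 (J = -49263*1/15086 = -49263/15086 ≈ -3.2655)
(J - 12872)/(20848 - 40783) = (-49263/15086 - 12872)/(20848 - 40783) = -194236255/15086/(-19935) = -194236255/15086*(-1/19935) = 38847251/60147882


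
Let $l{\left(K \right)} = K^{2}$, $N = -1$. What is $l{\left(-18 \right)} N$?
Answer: $-324$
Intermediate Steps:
$l{\left(-18 \right)} N = \left(-18\right)^{2} \left(-1\right) = 324 \left(-1\right) = -324$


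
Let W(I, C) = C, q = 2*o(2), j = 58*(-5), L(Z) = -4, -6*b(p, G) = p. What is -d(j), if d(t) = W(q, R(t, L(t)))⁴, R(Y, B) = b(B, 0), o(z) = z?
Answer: -16/81 ≈ -0.19753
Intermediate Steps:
b(p, G) = -p/6
j = -290
R(Y, B) = -B/6
q = 4 (q = 2*2 = 4)
d(t) = 16/81 (d(t) = (-⅙*(-4))⁴ = (⅔)⁴ = 16/81)
-d(j) = -1*16/81 = -16/81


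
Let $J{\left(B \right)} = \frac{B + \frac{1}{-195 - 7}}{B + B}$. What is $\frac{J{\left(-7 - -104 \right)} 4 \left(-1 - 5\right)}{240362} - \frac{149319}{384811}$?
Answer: $- \frac{175832788927752}{453081572839427} \approx -0.38808$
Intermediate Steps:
$J{\left(B \right)} = \frac{- \frac{1}{202} + B}{2 B}$ ($J{\left(B \right)} = \frac{B + \frac{1}{-202}}{2 B} = \left(B - \frac{1}{202}\right) \frac{1}{2 B} = \left(- \frac{1}{202} + B\right) \frac{1}{2 B} = \frac{- \frac{1}{202} + B}{2 B}$)
$\frac{J{\left(-7 - -104 \right)} 4 \left(-1 - 5\right)}{240362} - \frac{149319}{384811} = \frac{\frac{-1 + 202 \left(-7 - -104\right)}{404 \left(-7 - -104\right)} 4 \left(-1 - 5\right)}{240362} - \frac{149319}{384811} = \frac{-1 + 202 \left(-7 + 104\right)}{404 \left(-7 + 104\right)} 4 \left(-6\right) \frac{1}{240362} - \frac{149319}{384811} = \frac{-1 + 202 \cdot 97}{404 \cdot 97} \left(-24\right) \frac{1}{240362} - \frac{149319}{384811} = \frac{1}{404} \cdot \frac{1}{97} \left(-1 + 19594\right) \left(-24\right) \frac{1}{240362} - \frac{149319}{384811} = \frac{1}{404} \cdot \frac{1}{97} \cdot 19593 \left(-24\right) \frac{1}{240362} - \frac{149319}{384811} = \frac{19593}{39188} \left(-24\right) \frac{1}{240362} - \frac{149319}{384811} = \left(- \frac{117558}{9797}\right) \frac{1}{240362} - \frac{149319}{384811} = - \frac{58779}{1177413257} - \frac{149319}{384811} = - \frac{175832788927752}{453081572839427}$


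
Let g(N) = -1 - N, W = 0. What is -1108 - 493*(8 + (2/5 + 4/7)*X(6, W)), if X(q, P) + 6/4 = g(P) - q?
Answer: -34343/35 ≈ -981.23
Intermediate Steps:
X(q, P) = -5/2 - P - q (X(q, P) = -3/2 + ((-1 - P) - q) = -3/2 + (-1 - P - q) = -5/2 - P - q)
-1108 - 493*(8 + (2/5 + 4/7)*X(6, W)) = -1108 - 493*(8 + (2/5 + 4/7)*(-5/2 - 1*0 - 1*6)) = -1108 - 493*(8 + (2*(⅕) + 4*(⅐))*(-5/2 + 0 - 6)) = -1108 - 493*(8 + (⅖ + 4/7)*(-17/2)) = -1108 - 493*(8 + (34/35)*(-17/2)) = -1108 - 493*(8 - 289/35) = -1108 - 493*(-9/35) = -1108 + 4437/35 = -34343/35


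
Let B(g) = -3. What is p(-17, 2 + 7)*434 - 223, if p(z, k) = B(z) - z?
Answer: 5853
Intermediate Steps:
p(z, k) = -3 - z
p(-17, 2 + 7)*434 - 223 = (-3 - 1*(-17))*434 - 223 = (-3 + 17)*434 - 223 = 14*434 - 223 = 6076 - 223 = 5853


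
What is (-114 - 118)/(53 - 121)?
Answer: 58/17 ≈ 3.4118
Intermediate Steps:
(-114 - 118)/(53 - 121) = -232/(-68) = -1/68*(-232) = 58/17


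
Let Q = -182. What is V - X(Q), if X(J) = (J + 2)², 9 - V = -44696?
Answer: 12305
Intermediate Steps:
V = 44705 (V = 9 - 1*(-44696) = 9 + 44696 = 44705)
X(J) = (2 + J)²
V - X(Q) = 44705 - (2 - 182)² = 44705 - 1*(-180)² = 44705 - 1*32400 = 44705 - 32400 = 12305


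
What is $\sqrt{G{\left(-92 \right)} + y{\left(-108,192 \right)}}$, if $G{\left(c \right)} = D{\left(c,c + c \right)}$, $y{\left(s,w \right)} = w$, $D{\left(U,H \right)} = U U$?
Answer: $4 \sqrt{541} \approx 93.038$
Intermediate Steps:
$D{\left(U,H \right)} = U^{2}$
$G{\left(c \right)} = c^{2}$
$\sqrt{G{\left(-92 \right)} + y{\left(-108,192 \right)}} = \sqrt{\left(-92\right)^{2} + 192} = \sqrt{8464 + 192} = \sqrt{8656} = 4 \sqrt{541}$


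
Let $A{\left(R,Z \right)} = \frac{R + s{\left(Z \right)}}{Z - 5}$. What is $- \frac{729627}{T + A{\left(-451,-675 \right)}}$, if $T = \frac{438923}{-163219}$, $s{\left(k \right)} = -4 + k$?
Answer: $\frac{8098051273284}{11403017} \approx 7.1017 \cdot 10^{5}$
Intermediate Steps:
$T = - \frac{438923}{163219}$ ($T = 438923 \left(- \frac{1}{163219}\right) = - \frac{438923}{163219} \approx -2.6892$)
$A{\left(R,Z \right)} = \frac{-4 + R + Z}{-5 + Z}$ ($A{\left(R,Z \right)} = \frac{R + \left(-4 + Z\right)}{Z - 5} = \frac{-4 + R + Z}{-5 + Z}$)
$- \frac{729627}{T + A{\left(-451,-675 \right)}} = - \frac{729627}{- \frac{438923}{163219} + \frac{-4 - 451 - 675}{-5 - 675}} = - \frac{729627}{- \frac{438923}{163219} + \frac{1}{-680} \left(-1130\right)} = - \frac{729627}{- \frac{438923}{163219} - - \frac{113}{68}} = - \frac{729627}{- \frac{438923}{163219} + \frac{113}{68}} = - \frac{729627}{- \frac{11403017}{11098892}} = \left(-729627\right) \left(- \frac{11098892}{11403017}\right) = \frac{8098051273284}{11403017}$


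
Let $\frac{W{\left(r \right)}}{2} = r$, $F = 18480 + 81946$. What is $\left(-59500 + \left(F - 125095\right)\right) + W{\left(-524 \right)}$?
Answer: $-85217$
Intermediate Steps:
$F = 100426$
$W{\left(r \right)} = 2 r$
$\left(-59500 + \left(F - 125095\right)\right) + W{\left(-524 \right)} = \left(-59500 + \left(100426 - 125095\right)\right) + 2 \left(-524\right) = \left(-59500 + \left(100426 - 125095\right)\right) - 1048 = \left(-59500 - 24669\right) - 1048 = -84169 - 1048 = -85217$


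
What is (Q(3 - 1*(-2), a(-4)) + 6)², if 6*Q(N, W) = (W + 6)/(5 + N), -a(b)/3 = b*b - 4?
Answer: 121/4 ≈ 30.250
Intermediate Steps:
a(b) = 12 - 3*b² (a(b) = -3*(b*b - 4) = -3*(b² - 4) = -3*(-4 + b²) = 12 - 3*b²)
Q(N, W) = (6 + W)/(6*(5 + N)) (Q(N, W) = ((W + 6)/(5 + N))/6 = ((6 + W)/(5 + N))/6 = (6 + W)/(6*(5 + N)))
(Q(3 - 1*(-2), a(-4)) + 6)² = ((6 + (12 - 3*(-4)²))/(6*(5 + (3 - 1*(-2)))) + 6)² = ((6 + (12 - 3*16))/(6*(5 + (3 + 2))) + 6)² = ((6 + (12 - 48))/(6*(5 + 5)) + 6)² = ((⅙)*(6 - 36)/10 + 6)² = ((⅙)*(⅒)*(-30) + 6)² = (-½ + 6)² = (11/2)² = 121/4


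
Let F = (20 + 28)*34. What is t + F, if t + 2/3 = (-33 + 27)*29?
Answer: 4372/3 ≈ 1457.3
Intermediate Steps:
F = 1632 (F = 48*34 = 1632)
t = -524/3 (t = -⅔ + (-33 + 27)*29 = -⅔ - 6*29 = -⅔ - 174 = -524/3 ≈ -174.67)
t + F = -524/3 + 1632 = 4372/3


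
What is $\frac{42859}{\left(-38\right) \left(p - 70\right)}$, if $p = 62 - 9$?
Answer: $\frac{42859}{646} \approx 66.345$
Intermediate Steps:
$p = 53$ ($p = 62 - 9 = 53$)
$\frac{42859}{\left(-38\right) \left(p - 70\right)} = \frac{42859}{\left(-38\right) \left(53 - 70\right)} = \frac{42859}{\left(-38\right) \left(-17\right)} = \frac{42859}{646}$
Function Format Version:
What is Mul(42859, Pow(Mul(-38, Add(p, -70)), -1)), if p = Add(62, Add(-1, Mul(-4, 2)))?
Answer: Rational(42859, 646) ≈ 66.345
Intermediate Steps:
p = 53 (p = Add(62, Add(-1, -8)) = Add(62, -9) = 53)
Mul(42859, Pow(Mul(-38, Add(p, -70)), -1)) = Mul(42859, Pow(Mul(-38, Add(53, -70)), -1)) = Mul(42859, Pow(Mul(-38, -17), -1)) = Mul(42859, Pow(646, -1)) = Mul(42859, Rational(1, 646)) = Rational(42859, 646)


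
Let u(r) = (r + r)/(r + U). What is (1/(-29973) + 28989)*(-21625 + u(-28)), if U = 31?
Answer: -56417721016576/89919 ≈ -6.2743e+8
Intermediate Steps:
u(r) = 2*r/(31 + r) (u(r) = (r + r)/(r + 31) = (2*r)/(31 + r) = 2*r/(31 + r))
(1/(-29973) + 28989)*(-21625 + u(-28)) = (1/(-29973) + 28989)*(-21625 + 2*(-28)/(31 - 28)) = (-1/29973 + 28989)*(-21625 + 2*(-28)/3) = 868887296*(-21625 + 2*(-28)*(⅓))/29973 = 868887296*(-21625 - 56/3)/29973 = (868887296/29973)*(-64931/3) = -56417721016576/89919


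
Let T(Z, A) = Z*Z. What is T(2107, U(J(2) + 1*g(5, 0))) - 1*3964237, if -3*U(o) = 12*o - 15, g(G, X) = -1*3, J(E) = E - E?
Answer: 475212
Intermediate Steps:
J(E) = 0
g(G, X) = -3
U(o) = 5 - 4*o (U(o) = -(12*o - 15)/3 = -(-15 + 12*o)/3 = 5 - 4*o)
T(Z, A) = Z**2
T(2107, U(J(2) + 1*g(5, 0))) - 1*3964237 = 2107**2 - 1*3964237 = 4439449 - 3964237 = 475212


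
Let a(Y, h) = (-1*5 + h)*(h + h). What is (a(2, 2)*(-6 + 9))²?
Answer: 1296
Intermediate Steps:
a(Y, h) = 2*h*(-5 + h) (a(Y, h) = (-5 + h)*(2*h) = 2*h*(-5 + h))
(a(2, 2)*(-6 + 9))² = ((2*2*(-5 + 2))*(-6 + 9))² = ((2*2*(-3))*3)² = (-12*3)² = (-36)² = 1296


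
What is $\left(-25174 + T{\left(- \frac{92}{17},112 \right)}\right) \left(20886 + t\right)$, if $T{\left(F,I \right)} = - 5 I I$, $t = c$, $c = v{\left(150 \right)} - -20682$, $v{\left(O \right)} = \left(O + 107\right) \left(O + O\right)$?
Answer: $-10430205192$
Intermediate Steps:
$v{\left(O \right)} = 2 O \left(107 + O\right)$ ($v{\left(O \right)} = \left(107 + O\right) 2 O = 2 O \left(107 + O\right)$)
$c = 97782$ ($c = 2 \cdot 150 \left(107 + 150\right) - -20682 = 2 \cdot 150 \cdot 257 + 20682 = 77100 + 20682 = 97782$)
$t = 97782$
$T{\left(F,I \right)} = - 5 I^{2}$
$\left(-25174 + T{\left(- \frac{92}{17},112 \right)}\right) \left(20886 + t\right) = \left(-25174 - 5 \cdot 112^{2}\right) \left(20886 + 97782\right) = \left(-25174 - 62720\right) 118668 = \left(-87894\right) 118668 = -10430205192$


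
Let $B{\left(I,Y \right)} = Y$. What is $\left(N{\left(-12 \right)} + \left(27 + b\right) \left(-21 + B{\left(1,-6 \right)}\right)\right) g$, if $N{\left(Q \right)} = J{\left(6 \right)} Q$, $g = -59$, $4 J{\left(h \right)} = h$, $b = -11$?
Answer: $26550$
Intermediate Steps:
$J{\left(h \right)} = \frac{h}{4}$
$N{\left(Q \right)} = \frac{3 Q}{2}$ ($N{\left(Q \right)} = \frac{1}{4} \cdot 6 Q = \frac{3 Q}{2}$)
$\left(N{\left(-12 \right)} + \left(27 + b\right) \left(-21 + B{\left(1,-6 \right)}\right)\right) g = \left(\frac{3}{2} \left(-12\right) + \left(27 - 11\right) \left(-21 - 6\right)\right) \left(-59\right) = \left(-18 + 16 \left(-27\right)\right) \left(-59\right) = \left(-18 - 432\right) \left(-59\right) = \left(-450\right) \left(-59\right) = 26550$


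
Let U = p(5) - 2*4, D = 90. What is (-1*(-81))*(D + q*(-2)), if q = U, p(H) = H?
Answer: 7776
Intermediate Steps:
U = -3 (U = 5 - 2*4 = 5 - 8 = -3)
q = -3
(-1*(-81))*(D + q*(-2)) = (-1*(-81))*(90 - 3*(-2)) = 81*(90 + 6) = 81*96 = 7776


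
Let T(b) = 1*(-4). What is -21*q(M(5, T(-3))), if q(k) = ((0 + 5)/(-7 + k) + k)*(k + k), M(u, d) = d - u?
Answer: -28161/8 ≈ -3520.1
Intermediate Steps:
T(b) = -4
q(k) = 2*k*(k + 5/(-7 + k)) (q(k) = (5/(-7 + k) + k)*(2*k) = (k + 5/(-7 + k))*(2*k) = 2*k*(k + 5/(-7 + k)))
-21*q(M(5, T(-3))) = -42*(-4 - 1*5)*(5 + (-4 - 1*5)**2 - 7*(-4 - 1*5))/(-7 + (-4 - 1*5)) = -42*(-4 - 5)*(5 + (-4 - 5)**2 - 7*(-4 - 5))/(-7 + (-4 - 5)) = -42*(-9)*(5 + (-9)**2 - 7*(-9))/(-7 - 9) = -42*(-9)*(5 + 81 + 63)/(-16) = -42*(-9)*(-1)*149/16 = -21*1341/8 = -28161/8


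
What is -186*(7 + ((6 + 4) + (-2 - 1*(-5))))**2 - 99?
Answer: -74499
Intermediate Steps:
-186*(7 + ((6 + 4) + (-2 - 1*(-5))))**2 - 99 = -186*(7 + (10 + (-2 + 5)))**2 - 99 = -186*(7 + (10 + 3))**2 - 99 = -186*(7 + 13)**2 - 99 = -186*20**2 - 99 = -186*400 - 99 = -74400 - 99 = -74499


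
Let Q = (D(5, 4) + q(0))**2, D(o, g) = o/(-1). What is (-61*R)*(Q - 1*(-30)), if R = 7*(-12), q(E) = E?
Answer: 281820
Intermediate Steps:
D(o, g) = -o (D(o, g) = o*(-1) = -o)
Q = 25 (Q = (-1*5 + 0)**2 = (-5 + 0)**2 = (-5)**2 = 25)
R = -84
(-61*R)*(Q - 1*(-30)) = (-61*(-84))*(25 - 1*(-30)) = 5124*(25 + 30) = 5124*55 = 281820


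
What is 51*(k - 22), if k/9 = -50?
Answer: -24072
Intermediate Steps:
k = -450 (k = 9*(-50) = -450)
51*(k - 22) = 51*(-450 - 22) = 51*(-472) = -24072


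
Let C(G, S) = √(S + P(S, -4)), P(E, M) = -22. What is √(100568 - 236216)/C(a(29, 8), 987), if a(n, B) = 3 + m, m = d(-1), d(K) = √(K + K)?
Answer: 12*I*√909030/965 ≈ 11.856*I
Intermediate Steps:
d(K) = √2*√K (d(K) = √(2*K) = √2*√K)
m = I*√2 (m = √2*√(-1) = √2*I = I*√2 ≈ 1.4142*I)
a(n, B) = 3 + I*√2
C(G, S) = √(-22 + S) (C(G, S) = √(S - 22) = √(-22 + S))
√(100568 - 236216)/C(a(29, 8), 987) = √(100568 - 236216)/(√(-22 + 987)) = √(-135648)/(√965) = (12*I*√942)*(√965/965) = 12*I*√909030/965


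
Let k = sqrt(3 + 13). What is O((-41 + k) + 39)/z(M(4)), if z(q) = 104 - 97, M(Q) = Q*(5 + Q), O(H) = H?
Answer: 2/7 ≈ 0.28571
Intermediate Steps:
k = 4 (k = sqrt(16) = 4)
z(q) = 7
O((-41 + k) + 39)/z(M(4)) = ((-41 + 4) + 39)/7 = (-37 + 39)*(1/7) = 2*(1/7) = 2/7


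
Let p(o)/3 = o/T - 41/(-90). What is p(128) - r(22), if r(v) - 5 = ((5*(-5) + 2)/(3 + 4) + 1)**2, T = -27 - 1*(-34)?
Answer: 67619/1470 ≈ 45.999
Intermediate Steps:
T = 7 (T = -27 + 34 = 7)
p(o) = 41/30 + 3*o/7 (p(o) = 3*(o/7 - 41/(-90)) = 3*(o*(1/7) - 41*(-1/90)) = 3*(o/7 + 41/90) = 3*(41/90 + o/7) = 41/30 + 3*o/7)
r(v) = 501/49 (r(v) = 5 + ((5*(-5) + 2)/(3 + 4) + 1)**2 = 5 + ((-25 + 2)/7 + 1)**2 = 5 + (-23*1/7 + 1)**2 = 5 + (-23/7 + 1)**2 = 5 + (-16/7)**2 = 5 + 256/49 = 501/49)
p(128) - r(22) = (41/30 + (3/7)*128) - 1*501/49 = (41/30 + 384/7) - 501/49 = 11807/210 - 501/49 = 67619/1470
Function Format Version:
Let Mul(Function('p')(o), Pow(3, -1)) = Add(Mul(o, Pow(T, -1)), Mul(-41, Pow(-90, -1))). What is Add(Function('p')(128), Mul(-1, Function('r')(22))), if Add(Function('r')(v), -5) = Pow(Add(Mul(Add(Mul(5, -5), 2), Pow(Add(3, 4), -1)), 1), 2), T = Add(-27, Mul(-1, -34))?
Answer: Rational(67619, 1470) ≈ 45.999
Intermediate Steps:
T = 7 (T = Add(-27, 34) = 7)
Function('p')(o) = Add(Rational(41, 30), Mul(Rational(3, 7), o)) (Function('p')(o) = Mul(3, Add(Mul(o, Pow(7, -1)), Mul(-41, Pow(-90, -1)))) = Mul(3, Add(Mul(o, Rational(1, 7)), Mul(-41, Rational(-1, 90)))) = Mul(3, Add(Mul(Rational(1, 7), o), Rational(41, 90))) = Mul(3, Add(Rational(41, 90), Mul(Rational(1, 7), o))) = Add(Rational(41, 30), Mul(Rational(3, 7), o)))
Function('r')(v) = Rational(501, 49) (Function('r')(v) = Add(5, Pow(Add(Mul(Add(Mul(5, -5), 2), Pow(Add(3, 4), -1)), 1), 2)) = Add(5, Pow(Add(Mul(Add(-25, 2), Pow(7, -1)), 1), 2)) = Add(5, Pow(Add(Mul(-23, Rational(1, 7)), 1), 2)) = Add(5, Pow(Add(Rational(-23, 7), 1), 2)) = Add(5, Pow(Rational(-16, 7), 2)) = Add(5, Rational(256, 49)) = Rational(501, 49))
Add(Function('p')(128), Mul(-1, Function('r')(22))) = Add(Add(Rational(41, 30), Mul(Rational(3, 7), 128)), Mul(-1, Rational(501, 49))) = Add(Add(Rational(41, 30), Rational(384, 7)), Rational(-501, 49)) = Add(Rational(11807, 210), Rational(-501, 49)) = Rational(67619, 1470)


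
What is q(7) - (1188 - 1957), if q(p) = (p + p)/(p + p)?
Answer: 770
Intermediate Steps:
q(p) = 1 (q(p) = (2*p)/((2*p)) = (2*p)*(1/(2*p)) = 1)
q(7) - (1188 - 1957) = 1 - (1188 - 1957) = 1 - 1*(-769) = 1 + 769 = 770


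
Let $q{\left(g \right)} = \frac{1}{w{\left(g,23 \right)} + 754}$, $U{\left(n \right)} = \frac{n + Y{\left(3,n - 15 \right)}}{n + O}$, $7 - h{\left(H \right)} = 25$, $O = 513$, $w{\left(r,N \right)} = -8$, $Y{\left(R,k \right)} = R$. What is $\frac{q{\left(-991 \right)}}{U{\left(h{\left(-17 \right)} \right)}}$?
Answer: $- \frac{33}{746} \approx -0.044236$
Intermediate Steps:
$h{\left(H \right)} = -18$ ($h{\left(H \right)} = 7 - 25 = -18$)
$U{\left(n \right)} = \frac{3 + n}{513 + n}$ ($U{\left(n \right)} = \frac{n + 3}{n + 513} = \frac{3 + n}{513 + n}$)
$q{\left(g \right)} = \frac{1}{746}$ ($q{\left(g \right)} = \frac{1}{-8 + 754} = \frac{1}{746}$)
$\frac{q{\left(-991 \right)}}{U{\left(h{\left(-17 \right)} \right)}} = \frac{1}{746 \frac{3 - 18}{513 - 18}} = \frac{1}{746 \cdot \frac{1}{495} \left(-15\right)} = \frac{1}{746 \left(- \frac{1}{33}\right)} = \frac{1}{746} \left(-33\right) = - \frac{33}{746}$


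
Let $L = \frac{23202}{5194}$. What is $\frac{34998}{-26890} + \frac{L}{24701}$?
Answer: $- \frac{1122378573558}{862476542165} \approx -1.3013$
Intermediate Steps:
$L = \frac{11601}{2597}$ ($L = 23202 \cdot \frac{1}{5194} = \frac{11601}{2597} \approx 4.4671$)
$\frac{34998}{-26890} + \frac{L}{24701} = \frac{34998}{-26890} + \frac{11601}{2597 \cdot 24701} = 34998 \left(- \frac{1}{26890}\right) + \frac{11601}{2597} \cdot \frac{1}{24701} = - \frac{17499}{13445} + \frac{11601}{64148497} = - \frac{1122378573558}{862476542165}$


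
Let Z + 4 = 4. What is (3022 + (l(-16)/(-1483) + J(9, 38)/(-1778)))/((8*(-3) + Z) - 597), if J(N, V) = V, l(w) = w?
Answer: -3984151561/818718327 ≈ -4.8663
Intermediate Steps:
Z = 0 (Z = -4 + 4 = 0)
(3022 + (l(-16)/(-1483) + J(9, 38)/(-1778)))/((8*(-3) + Z) - 597) = (3022 + (-16/(-1483) + 38/(-1778)))/((8*(-3) + 0) - 597) = (3022 + (-16*(-1/1483) + 38*(-1/1778)))/((-24 + 0) - 597) = (3022 + (16/1483 - 19/889))/(-24 - 597) = (3022 - 13953/1318387)/(-621) = (3984151561/1318387)*(-1/621) = -3984151561/818718327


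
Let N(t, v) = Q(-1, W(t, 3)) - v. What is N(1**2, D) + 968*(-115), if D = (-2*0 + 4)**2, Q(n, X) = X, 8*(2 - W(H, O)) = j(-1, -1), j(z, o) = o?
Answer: -890671/8 ≈ -1.1133e+5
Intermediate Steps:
W(H, O) = 17/8 (W(H, O) = 2 - 1/8*(-1) = 2 + 1/8 = 17/8)
D = 16 (D = (0 + 4)**2 = 4**2 = 16)
N(t, v) = 17/8 - v
N(1**2, D) + 968*(-115) = (17/8 - 1*16) + 968*(-115) = (17/8 - 16) - 111320 = -111/8 - 111320 = -890671/8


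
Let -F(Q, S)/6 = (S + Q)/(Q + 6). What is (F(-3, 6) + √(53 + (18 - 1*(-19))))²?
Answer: 126 - 36*√10 ≈ 12.158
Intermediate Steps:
F(Q, S) = -6*(Q + S)/(6 + Q) (F(Q, S) = -6*(S + Q)/(Q + 6) = -6*(Q + S)/(6 + Q))
(F(-3, 6) + √(53 + (18 - 1*(-19))))² = (6*(-1*(-3) - 1*6)/(6 - 3) + √(53 + (18 - 1*(-19))))² = (6*(3 - 6)/3 + √(53 + (18 + 19)))² = (6*(⅓)*(-3) + √(53 + 37))² = (-6 + √90)² = (-6 + 3*√10)²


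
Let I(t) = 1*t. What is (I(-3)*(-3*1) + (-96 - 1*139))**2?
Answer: 51076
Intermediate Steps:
I(t) = t
(I(-3)*(-3*1) + (-96 - 1*139))**2 = (-(-9) + (-96 - 1*139))**2 = (-3*(-3) + (-96 - 139))**2 = (9 - 235)**2 = (-226)**2 = 51076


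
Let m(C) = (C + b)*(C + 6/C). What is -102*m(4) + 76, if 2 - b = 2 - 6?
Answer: -5534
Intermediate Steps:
b = 6 (b = 2 - (2 - 6) = 2 - 1*(-4) = 2 + 4 = 6)
m(C) = (6 + C)*(C + 6/C) (m(C) = (C + 6)*(C + 6/C) = (6 + C)*(C + 6/C))
-102*m(4) + 76 = -102*(6 + 4² + 6*4 + 36/4) + 76 = -102*(6 + 16 + 24 + 36*(¼)) + 76 = -102*(6 + 16 + 24 + 9) + 76 = -102*55 + 76 = -5610 + 76 = -5534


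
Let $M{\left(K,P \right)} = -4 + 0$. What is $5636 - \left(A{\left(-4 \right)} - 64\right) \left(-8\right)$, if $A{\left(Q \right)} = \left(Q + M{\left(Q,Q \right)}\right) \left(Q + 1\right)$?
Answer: $5316$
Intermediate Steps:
$M{\left(K,P \right)} = -4$
$A{\left(Q \right)} = \left(1 + Q\right) \left(-4 + Q\right)$ ($A{\left(Q \right)} = \left(Q - 4\right) \left(Q + 1\right) = \left(-4 + Q\right) \left(1 + Q\right) = \left(1 + Q\right) \left(-4 + Q\right)$)
$5636 - \left(A{\left(-4 \right)} - 64\right) \left(-8\right) = 5636 - \left(\left(-4 + \left(-4\right)^{2} - -12\right) - 64\right) \left(-8\right) = 5636 - \left(\left(-4 + 16 + 12\right) - 64\right) \left(-8\right) = 5636 - \left(24 - 64\right) \left(-8\right) = 5636 - \left(-40\right) \left(-8\right) = 5636 - 320 = 5316$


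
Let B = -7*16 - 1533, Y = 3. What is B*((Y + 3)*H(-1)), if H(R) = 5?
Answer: -49350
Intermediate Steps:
B = -1645 (B = -112 - 1533 = -1645)
B*((Y + 3)*H(-1)) = -1645*(3 + 3)*5 = -9870*5 = -1645*30 = -49350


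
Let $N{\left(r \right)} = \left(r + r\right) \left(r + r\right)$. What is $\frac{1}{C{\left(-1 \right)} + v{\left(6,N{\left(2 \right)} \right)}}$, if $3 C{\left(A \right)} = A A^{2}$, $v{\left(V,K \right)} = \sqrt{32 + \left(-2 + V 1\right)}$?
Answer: $\frac{3}{17} \approx 0.17647$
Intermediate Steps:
$N{\left(r \right)} = 4 r^{2}$ ($N{\left(r \right)} = 2 r 2 r = 4 r^{2}$)
$v{\left(V,K \right)} = \sqrt{30 + V}$ ($v{\left(V,K \right)} = \sqrt{32 + \left(-2 + V\right)} = \sqrt{30 + V}$)
$C{\left(A \right)} = \frac{A^{3}}{3}$ ($C{\left(A \right)} = \frac{A A^{2}}{3} = \frac{A^{3}}{3}$)
$\frac{1}{C{\left(-1 \right)} + v{\left(6,N{\left(2 \right)} \right)}} = \frac{1}{\frac{\left(-1\right)^{3}}{3} + \sqrt{30 + 6}} = \frac{1}{\frac{1}{3} \left(-1\right) + \sqrt{36}} = \frac{1}{- \frac{1}{3} + 6} = \frac{1}{\frac{17}{3}} = \frac{3}{17}$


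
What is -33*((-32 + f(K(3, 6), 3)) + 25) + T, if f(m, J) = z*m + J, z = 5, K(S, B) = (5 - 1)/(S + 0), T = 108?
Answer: 20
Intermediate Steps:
K(S, B) = 4/S
f(m, J) = J + 5*m (f(m, J) = 5*m + J = J + 5*m)
-33*((-32 + f(K(3, 6), 3)) + 25) + T = -33*((-32 + (3 + 5*(4/3))) + 25) + 108 = -33*((-32 + (3 + 20/3)) + 25) + 108 = -33*((-32 + 29/3) + 25) + 108 = -33*(-67/3 + 25) + 108 = -33*8/3 + 108 = -88 + 108 = 20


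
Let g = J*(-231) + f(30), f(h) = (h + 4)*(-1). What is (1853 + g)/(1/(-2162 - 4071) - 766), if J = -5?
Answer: -18536942/4774479 ≈ -3.8825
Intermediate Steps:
f(h) = -4 - h (f(h) = (4 + h)*(-1) = -4 - h)
g = 1121 (g = -5*(-231) + (-4 - 1*30) = 1155 + (-4 - 30) = 1155 - 34 = 1121)
(1853 + g)/(1/(-2162 - 4071) - 766) = (1853 + 1121)/(1/(-2162 - 4071) - 766) = 2974/(1/(-6233) - 766) = 2974/(-1/6233 - 766) = 2974/(-4774479/6233) = 2974*(-6233/4774479) = -18536942/4774479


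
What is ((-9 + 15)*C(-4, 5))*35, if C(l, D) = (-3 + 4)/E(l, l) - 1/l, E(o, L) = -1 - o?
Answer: 245/2 ≈ 122.50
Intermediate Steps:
C(l, D) = 1/(-1 - l) - 1/l (C(l, D) = (-3 + 4)/(-1 - l) - 1/l = 1/(-1 - l) - 1/l)
((-9 + 15)*C(-4, 5))*35 = ((-9 + 15)*((-1 - 2*(-4))/((-4)*(1 - 4))))*35 = (6*(-¼*(-1 + 8)/(-3)))*35 = (6*(-¼*(-⅓)*7))*35 = (6*(7/12))*35 = (7/2)*35 = 245/2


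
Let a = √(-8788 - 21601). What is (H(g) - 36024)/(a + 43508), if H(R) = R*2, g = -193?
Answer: -1584126280/1892976453 + 36410*I*√30389/1892976453 ≈ -0.83684 + 0.003353*I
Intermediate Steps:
H(R) = 2*R
a = I*√30389 (a = √(-30389) = I*√30389 ≈ 174.32*I)
(H(g) - 36024)/(a + 43508) = (2*(-193) - 36024)/(I*√30389 + 43508) = (-386 - 36024)/(43508 + I*√30389) = -36410/(43508 + I*√30389)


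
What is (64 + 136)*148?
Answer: 29600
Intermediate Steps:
(64 + 136)*148 = 200*148 = 29600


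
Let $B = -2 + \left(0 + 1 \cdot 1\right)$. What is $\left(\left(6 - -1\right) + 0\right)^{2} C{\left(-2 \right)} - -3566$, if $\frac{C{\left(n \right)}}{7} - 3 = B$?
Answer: $4252$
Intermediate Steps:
$B = -1$ ($B = -2 + \left(0 + 1\right) = -2 + 1 = -1$)
$C{\left(n \right)} = 14$ ($C{\left(n \right)} = 21 + 7 \left(-1\right) = 21 - 7 = 14$)
$\left(\left(6 - -1\right) + 0\right)^{2} C{\left(-2 \right)} - -3566 = \left(\left(6 - -1\right) + 0\right)^{2} \cdot 14 - -3566 = \left(\left(6 + 1\right) + 0\right)^{2} \cdot 14 + 3566 = \left(7 + 0\right)^{2} \cdot 14 + 3566 = 7^{2} \cdot 14 + 3566 = 49 \cdot 14 + 3566 = 686 + 3566 = 4252$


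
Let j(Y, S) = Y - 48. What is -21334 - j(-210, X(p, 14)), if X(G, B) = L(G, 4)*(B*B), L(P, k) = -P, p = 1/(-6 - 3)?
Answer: -21076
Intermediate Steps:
p = -⅑ (p = 1/(-9) = -⅑ ≈ -0.11111)
X(G, B) = -G*B² (X(G, B) = (-G)*(B*B) = (-G)*B² = -G*B²)
j(Y, S) = -48 + Y
-21334 - j(-210, X(p, 14)) = -21334 - (-48 - 210) = -21334 - 1*(-258) = -21334 + 258 = -21076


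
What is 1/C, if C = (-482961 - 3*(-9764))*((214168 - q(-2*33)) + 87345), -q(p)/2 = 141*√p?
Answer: I/(453669*(-301513*I + 282*√66)) ≈ -7.3102e-12 + 5.5545e-14*I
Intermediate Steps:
q(p) = -282*√p
C = -136787101197 - 127934658*I*√66 (C = (-482961 - 3*(-9764))*((214168 - (-282)*√(-2*33)) + 87345) = (-482961 + 29292)*((214168 - (-282)*√(-66)) + 87345) = -453669*((214168 - (-282)*I*√66) + 87345) = -453669*((214168 + 282*I*√66) + 87345) = -453669*(301513 + 282*I*√66) = -136787101197 - 127934658*I*√66 ≈ -1.3679e+11 - 1.0393e+9*I)
1/C = 1/(-136787101197 - 127934658*I*√66)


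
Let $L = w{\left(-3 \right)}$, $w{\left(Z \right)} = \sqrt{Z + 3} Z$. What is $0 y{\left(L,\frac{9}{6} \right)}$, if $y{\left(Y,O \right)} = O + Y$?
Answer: $0$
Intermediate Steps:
$w{\left(Z \right)} = Z \sqrt{3 + Z}$ ($w{\left(Z \right)} = \sqrt{3 + Z} Z = Z \sqrt{3 + Z}$)
$L = 0$ ($L = - 3 \sqrt{3 - 3} = - 3 \sqrt{0} = \left(-3\right) 0 = 0$)
$0 y{\left(L,\frac{9}{6} \right)} = 0 \left(\frac{9}{6} + 0\right) = 0 \left(9 \cdot \frac{1}{6} + 0\right) = 0 \left(\frac{3}{2} + 0\right) = 0 \cdot \frac{3}{2} = 0$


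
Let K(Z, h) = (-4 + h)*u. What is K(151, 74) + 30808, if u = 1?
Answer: 30878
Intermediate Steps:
K(Z, h) = -4 + h (K(Z, h) = (-4 + h)*1 = -4 + h)
K(151, 74) + 30808 = (-4 + 74) + 30808 = 70 + 30808 = 30878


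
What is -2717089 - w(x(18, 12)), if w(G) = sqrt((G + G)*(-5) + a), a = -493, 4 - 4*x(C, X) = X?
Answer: -2717089 - I*sqrt(473) ≈ -2.7171e+6 - 21.749*I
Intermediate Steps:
x(C, X) = 1 - X/4
w(G) = sqrt(-493 - 10*G) (w(G) = sqrt((G + G)*(-5) - 493) = sqrt((2*G)*(-5) - 493) = sqrt(-10*G - 493) = sqrt(-493 - 10*G))
-2717089 - w(x(18, 12)) = -2717089 - sqrt(-493 - 10*(1 - 1/4*12)) = -2717089 - sqrt(-493 - 10*(1 - 3)) = -2717089 - sqrt(-493 - 10*(-2)) = -2717089 - sqrt(-493 + 20) = -2717089 - sqrt(-473) = -2717089 - I*sqrt(473)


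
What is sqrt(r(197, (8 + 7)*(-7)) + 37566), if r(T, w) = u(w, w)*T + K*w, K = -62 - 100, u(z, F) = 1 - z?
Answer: sqrt(75458) ≈ 274.70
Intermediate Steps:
K = -162
r(T, w) = -162*w + T*(1 - w) (r(T, w) = (1 - w)*T - 162*w = T*(1 - w) - 162*w = -162*w + T*(1 - w))
sqrt(r(197, (8 + 7)*(-7)) + 37566) = sqrt((197 - 162*(8 + 7)*(-7) - 1*197*(8 + 7)*(-7)) + 37566) = sqrt((197 - 2430*(-7) - 1*197*15*(-7)) + 37566) = sqrt((197 - 162*(-105) - 1*197*(-105)) + 37566) = sqrt((197 + 17010 + 20685) + 37566) = sqrt(37892 + 37566) = sqrt(75458)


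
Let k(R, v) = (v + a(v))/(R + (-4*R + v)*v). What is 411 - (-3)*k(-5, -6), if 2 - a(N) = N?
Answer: 36573/89 ≈ 410.93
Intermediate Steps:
a(N) = 2 - N
k(R, v) = 2/(R + v*(v - 4*R)) (k(R, v) = (v + (2 - v))/(R + (-4*R + v)*v) = 2/(R + (v - 4*R)*v) = 2/(R + v*(v - 4*R)))
411 - (-3)*k(-5, -6) = 411 - (-3)*2/(-5 + (-6)² - 4*(-5)*(-6)) = 411 - (-3)*2/(-5 + 36 - 120) = 411 - (-3)*2/(-89) = 411 - (-3)*2*(-1/89) = 411 - (-3)*(-2)/89 = 411 - 1*6/89 = 411 - 6/89 = 36573/89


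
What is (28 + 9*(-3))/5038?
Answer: 1/5038 ≈ 0.00019849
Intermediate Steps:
(28 + 9*(-3))/5038 = (28 - 27)*(1/5038) = 1*(1/5038) = 1/5038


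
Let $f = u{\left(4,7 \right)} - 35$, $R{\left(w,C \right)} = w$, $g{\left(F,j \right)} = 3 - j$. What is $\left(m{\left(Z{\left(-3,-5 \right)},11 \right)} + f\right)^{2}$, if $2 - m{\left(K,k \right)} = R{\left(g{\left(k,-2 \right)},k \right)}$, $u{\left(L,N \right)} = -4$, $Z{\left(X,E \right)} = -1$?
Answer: $1764$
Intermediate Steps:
$m{\left(K,k \right)} = -3$ ($m{\left(K,k \right)} = 2 - \left(3 - -2\right) = 2 - \left(3 + 2\right) = 2 - 5 = -3$)
$f = -39$ ($f = -4 - 35 = -39$)
$\left(m{\left(Z{\left(-3,-5 \right)},11 \right)} + f\right)^{2} = \left(-3 - 39\right)^{2} = \left(-42\right)^{2} = 1764$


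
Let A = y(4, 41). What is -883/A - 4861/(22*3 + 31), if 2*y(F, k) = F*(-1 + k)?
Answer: -474531/7760 ≈ -61.151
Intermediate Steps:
y(F, k) = F*(-1 + k)/2 (y(F, k) = (F*(-1 + k))/2 = F*(-1 + k)/2)
A = 80 (A = (½)*4*(-1 + 41) = (½)*4*40 = 80)
-883/A - 4861/(22*3 + 31) = -883/80 - 4861/(22*3 + 31) = -883*1/80 - 4861/(66 + 31) = -883/80 - 4861/97 = -474531/7760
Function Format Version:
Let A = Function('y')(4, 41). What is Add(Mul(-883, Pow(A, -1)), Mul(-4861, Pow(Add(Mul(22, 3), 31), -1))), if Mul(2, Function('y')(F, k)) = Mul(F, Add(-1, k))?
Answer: Rational(-474531, 7760) ≈ -61.151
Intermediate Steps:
Function('y')(F, k) = Mul(Rational(1, 2), F, Add(-1, k)) (Function('y')(F, k) = Mul(Rational(1, 2), Mul(F, Add(-1, k))) = Mul(Rational(1, 2), F, Add(-1, k)))
A = 80 (A = Mul(Rational(1, 2), 4, Add(-1, 41)) = Mul(Rational(1, 2), 4, 40) = 80)
Add(Mul(-883, Pow(A, -1)), Mul(-4861, Pow(Add(Mul(22, 3), 31), -1))) = Add(Mul(-883, Pow(80, -1)), Mul(-4861, Pow(Add(Mul(22, 3), 31), -1))) = Add(Mul(-883, Rational(1, 80)), Mul(-4861, Pow(Add(66, 31), -1))) = Add(Rational(-883, 80), Mul(-4861, Pow(97, -1))) = Add(Rational(-883, 80), Mul(-4861, Rational(1, 97))) = Add(Rational(-883, 80), Rational(-4861, 97)) = Rational(-474531, 7760)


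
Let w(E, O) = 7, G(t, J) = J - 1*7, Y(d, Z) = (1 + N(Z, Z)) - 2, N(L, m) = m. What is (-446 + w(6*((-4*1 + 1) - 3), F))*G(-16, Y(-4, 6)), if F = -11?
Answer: 878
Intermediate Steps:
Y(d, Z) = -1 + Z (Y(d, Z) = (1 + Z) - 2 = -1 + Z)
G(t, J) = -7 + J (G(t, J) = J - 7 = -7 + J)
(-446 + w(6*((-4*1 + 1) - 3), F))*G(-16, Y(-4, 6)) = (-446 + 7)*(-7 + (-1 + 6)) = -439*(-7 + 5) = -439*(-2) = 878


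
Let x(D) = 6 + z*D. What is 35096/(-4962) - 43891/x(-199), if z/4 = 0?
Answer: -36332953/4962 ≈ -7322.2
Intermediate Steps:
z = 0 (z = 4*0 = 0)
x(D) = 6 (x(D) = 6 + 0*D = 6 + 0 = 6)
35096/(-4962) - 43891/x(-199) = 35096/(-4962) - 43891/6 = 35096*(-1/4962) - 43891*⅙ = -17548/2481 - 43891/6 = -36332953/4962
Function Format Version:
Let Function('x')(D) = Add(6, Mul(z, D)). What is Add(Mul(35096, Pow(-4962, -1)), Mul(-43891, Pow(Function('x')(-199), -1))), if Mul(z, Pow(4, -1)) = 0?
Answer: Rational(-36332953, 4962) ≈ -7322.2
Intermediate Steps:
z = 0 (z = Mul(4, 0) = 0)
Function('x')(D) = 6 (Function('x')(D) = Add(6, Mul(0, D)) = Add(6, 0) = 6)
Add(Mul(35096, Pow(-4962, -1)), Mul(-43891, Pow(Function('x')(-199), -1))) = Add(Mul(35096, Pow(-4962, -1)), Mul(-43891, Pow(6, -1))) = Add(Mul(35096, Rational(-1, 4962)), Mul(-43891, Rational(1, 6))) = Add(Rational(-17548, 2481), Rational(-43891, 6)) = Rational(-36332953, 4962)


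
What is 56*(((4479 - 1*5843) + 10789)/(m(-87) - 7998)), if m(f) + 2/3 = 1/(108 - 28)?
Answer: -126672000/1919677 ≈ -65.986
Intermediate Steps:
m(f) = -157/240 (m(f) = -⅔ + 1/(108 - 28) = -⅔ + 1/80 = -157/240)
56*(((4479 - 1*5843) + 10789)/(m(-87) - 7998)) = 56*(((4479 - 1*5843) + 10789)/(-157/240 - 7998)) = 56*(((4479 - 5843) + 10789)/(-1919677/240)) = 56*((-1364 + 10789)*(-240/1919677)) = 56*(9425*(-240/1919677)) = 56*(-2262000/1919677) = -126672000/1919677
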